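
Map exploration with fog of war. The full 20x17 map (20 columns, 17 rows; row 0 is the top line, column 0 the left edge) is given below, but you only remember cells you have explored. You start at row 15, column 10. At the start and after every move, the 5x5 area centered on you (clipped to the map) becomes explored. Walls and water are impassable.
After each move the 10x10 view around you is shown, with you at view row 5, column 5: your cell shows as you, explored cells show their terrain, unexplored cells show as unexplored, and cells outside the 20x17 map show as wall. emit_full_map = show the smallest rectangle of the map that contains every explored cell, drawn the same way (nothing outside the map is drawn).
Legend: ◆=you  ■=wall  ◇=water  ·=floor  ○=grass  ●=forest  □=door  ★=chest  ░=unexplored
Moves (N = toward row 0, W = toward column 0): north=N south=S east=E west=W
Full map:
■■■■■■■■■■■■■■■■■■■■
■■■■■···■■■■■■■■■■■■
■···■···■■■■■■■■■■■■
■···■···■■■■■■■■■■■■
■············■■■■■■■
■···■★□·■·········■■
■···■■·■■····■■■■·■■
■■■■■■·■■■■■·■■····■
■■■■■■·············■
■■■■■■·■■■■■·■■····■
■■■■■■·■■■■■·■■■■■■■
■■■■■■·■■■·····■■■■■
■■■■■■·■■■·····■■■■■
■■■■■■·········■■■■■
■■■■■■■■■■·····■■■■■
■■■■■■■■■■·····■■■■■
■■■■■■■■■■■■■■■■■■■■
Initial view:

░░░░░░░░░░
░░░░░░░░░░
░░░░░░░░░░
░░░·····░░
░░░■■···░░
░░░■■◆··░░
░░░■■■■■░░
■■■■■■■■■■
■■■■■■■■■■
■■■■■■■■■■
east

░░░░░░░░░░
░░░░░░░░░░
░░░░░░░░░░
░░······░░
░░■■····░░
░░■■·◆··░░
░░■■■■■■░░
■■■■■■■■■■
■■■■■■■■■■
■■■■■■■■■■

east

░░░░░░░░░░
░░░░░░░░░░
░░░░░░░░░░
░·······░░
░■■·····░░
░■■··◆··░░
░■■■■■■■░░
■■■■■■■■■■
■■■■■■■■■■
■■■■■■■■■■

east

░░░░░░░░░░
░░░░░░░░░░
░░░░░░░░░░
·······■░░
■■·····■░░
■■···◆·■░░
■■■■■■■■░░
■■■■■■■■■■
■■■■■■■■■■
■■■■■■■■■■

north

░░░░░░░░░░
░░░░░░░░░░
░░░░░░░░░░
░░░····■░░
·······■░░
■■···◆·■░░
■■·····■░░
■■■■■■■■░░
■■■■■■■■■■
■■■■■■■■■■

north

░░░░░░░░░░
░░░░░░░░░░
░░░░░░░░░░
░░░····■░░
░░░····■░░
·····◆·■░░
■■·····■░░
■■·····■░░
■■■■■■■■░░
■■■■■■■■■■

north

░░░░░░░░░░
░░░░░░░░░░
░░░░░░░░░░
░░░■·■■■░░
░░░····■░░
░░░··◆·■░░
·······■░░
■■·····■░░
■■·····■░░
■■■■■■■■░░

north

░░░░░░░░░░
░░░░░░░░░░
░░░░░░░░░░
░░░■·■■·░░
░░░■·■■■░░
░░░··◆·■░░
░░░····■░░
·······■░░
■■·····■░░
■■·····■░░

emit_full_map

░░░■·■■·
░░░■·■■■
░░░··◆·■
░░░····■
·······■
■■·····■
■■·····■
■■■■■■■■

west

░░░░░░░░░░
░░░░░░░░░░
░░░░░░░░░░
░░░■■·■■·░
░░░■■·■■■░
░░░··◆··■░
░░░·····■░
░·······■░
░■■·····■░
░■■·····■░

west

░░░░░░░░░░
░░░░░░░░░░
░░░░░░░░░░
░░░■■■·■■·
░░░■■■·■■■
░░░■·◆···■
░░░■·····■
░░·······■
░░■■·····■
░░■■·····■

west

░░░░░░░░░░
░░░░░░░░░░
░░░░░░░░░░
░░░■■■■·■■
░░░■■■■·■■
░░░■■◆····
░░░■■·····
░░░·······
░░░■■·····
░░░■■·····

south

░░░░░░░░░░
░░░░░░░░░░
░░░■■■■·■■
░░░■■■■·■■
░░░■■·····
░░░■■◆····
░░░·······
░░░■■·····
░░░■■·····
░░░■■■■■■■

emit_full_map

■■■■·■■·
■■■■·■■■
■■·····■
■■◆····■
·······■
■■·····■
■■·····■
■■■■■■■■

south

░░░░░░░░░░
░░░■■■■·■■
░░░■■■■·■■
░░░■■·····
░░░■■·····
░░░··◆····
░░░■■·····
░░░■■·····
░░░■■■■■■■
■■■■■■■■■■

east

░░░░░░░░░░
░░■■■■·■■·
░░■■■■·■■■
░░■■·····■
░░■■·····■
░░···◆···■
░░■■·····■
░░■■·····■
░░■■■■■■■■
■■■■■■■■■■

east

░░░░░░░░░░
░■■■■·■■·░
░■■■■·■■■░
░■■·····■░
░■■·····■░
░····◆··■░
░■■·····■░
░■■·····■░
░■■■■■■■■░
■■■■■■■■■■

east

░░░░░░░░░░
■■■■·■■·░░
■■■■·■■■░░
■■·····■░░
■■·····■░░
·····◆·■░░
■■·····■░░
■■·····■░░
■■■■■■■■░░
■■■■■■■■■■

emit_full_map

■■■■·■■·
■■■■·■■■
■■·····■
■■·····■
·····◆·■
■■·····■
■■·····■
■■■■■■■■

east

░░░░░░░░░░
■■■·■■·░░░
■■■·■■■░░░
■·····■■░░
■·····■■░░
·····◆■■░░
■·····■■░░
■·····■■░░
■■■■■■■░░░
■■■■■■■■■■

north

░░░░░░░░░░
░░░░░░░░░░
■■■·■■·░░░
■■■·■■■■░░
■·····■■░░
■····◆■■░░
······■■░░
■·····■■░░
■·····■■░░
■■■■■■■░░░

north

░░░░░░░░░░
░░░░░░░░░░
░░░░░░░░░░
■■■·■■··░░
■■■·■■■■░░
■····◆■■░░
■·····■■░░
······■■░░
■·····■■░░
■·····■■░░

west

░░░░░░░░░░
░░░░░░░░░░
░░░░░░░░░░
■■■■·■■··░
■■■■·■■■■░
■■···◆·■■░
■■·····■■░
·······■■░
■■·····■■░
■■·····■■░

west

░░░░░░░░░░
░░░░░░░░░░
░░░░░░░░░░
░■■■■·■■··
░■■■■·■■■■
░■■··◆··■■
░■■·····■■
░·······■■
░■■·····■■
░■■·····■■

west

░░░░░░░░░░
░░░░░░░░░░
░░░░░░░░░░
░░■■■■·■■·
░░■■■■·■■■
░░■■·◆···■
░░■■·····■
░░·······■
░░■■·····■
░░■■·····■

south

░░░░░░░░░░
░░░░░░░░░░
░░■■■■·■■·
░░■■■■·■■■
░░■■·····■
░░■■·◆···■
░░·······■
░░■■·····■
░░■■·····■
░░■■■■■■■■

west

░░░░░░░░░░
░░░░░░░░░░
░░░■■■■·■■
░░░■■■■·■■
░░░■■·····
░░░■■◆····
░░░·······
░░░■■·····
░░░■■·····
░░░■■■■■■■

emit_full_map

■■■■·■■··
■■■■·■■■■
■■·····■■
■■◆····■■
·······■■
■■·····■■
■■·····■■
■■■■■■■■░

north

░░░░░░░░░░
░░░░░░░░░░
░░░░░░░░░░
░░░■■■■·■■
░░░■■■■·■■
░░░■■◆····
░░░■■·····
░░░·······
░░░■■·····
░░░■■·····


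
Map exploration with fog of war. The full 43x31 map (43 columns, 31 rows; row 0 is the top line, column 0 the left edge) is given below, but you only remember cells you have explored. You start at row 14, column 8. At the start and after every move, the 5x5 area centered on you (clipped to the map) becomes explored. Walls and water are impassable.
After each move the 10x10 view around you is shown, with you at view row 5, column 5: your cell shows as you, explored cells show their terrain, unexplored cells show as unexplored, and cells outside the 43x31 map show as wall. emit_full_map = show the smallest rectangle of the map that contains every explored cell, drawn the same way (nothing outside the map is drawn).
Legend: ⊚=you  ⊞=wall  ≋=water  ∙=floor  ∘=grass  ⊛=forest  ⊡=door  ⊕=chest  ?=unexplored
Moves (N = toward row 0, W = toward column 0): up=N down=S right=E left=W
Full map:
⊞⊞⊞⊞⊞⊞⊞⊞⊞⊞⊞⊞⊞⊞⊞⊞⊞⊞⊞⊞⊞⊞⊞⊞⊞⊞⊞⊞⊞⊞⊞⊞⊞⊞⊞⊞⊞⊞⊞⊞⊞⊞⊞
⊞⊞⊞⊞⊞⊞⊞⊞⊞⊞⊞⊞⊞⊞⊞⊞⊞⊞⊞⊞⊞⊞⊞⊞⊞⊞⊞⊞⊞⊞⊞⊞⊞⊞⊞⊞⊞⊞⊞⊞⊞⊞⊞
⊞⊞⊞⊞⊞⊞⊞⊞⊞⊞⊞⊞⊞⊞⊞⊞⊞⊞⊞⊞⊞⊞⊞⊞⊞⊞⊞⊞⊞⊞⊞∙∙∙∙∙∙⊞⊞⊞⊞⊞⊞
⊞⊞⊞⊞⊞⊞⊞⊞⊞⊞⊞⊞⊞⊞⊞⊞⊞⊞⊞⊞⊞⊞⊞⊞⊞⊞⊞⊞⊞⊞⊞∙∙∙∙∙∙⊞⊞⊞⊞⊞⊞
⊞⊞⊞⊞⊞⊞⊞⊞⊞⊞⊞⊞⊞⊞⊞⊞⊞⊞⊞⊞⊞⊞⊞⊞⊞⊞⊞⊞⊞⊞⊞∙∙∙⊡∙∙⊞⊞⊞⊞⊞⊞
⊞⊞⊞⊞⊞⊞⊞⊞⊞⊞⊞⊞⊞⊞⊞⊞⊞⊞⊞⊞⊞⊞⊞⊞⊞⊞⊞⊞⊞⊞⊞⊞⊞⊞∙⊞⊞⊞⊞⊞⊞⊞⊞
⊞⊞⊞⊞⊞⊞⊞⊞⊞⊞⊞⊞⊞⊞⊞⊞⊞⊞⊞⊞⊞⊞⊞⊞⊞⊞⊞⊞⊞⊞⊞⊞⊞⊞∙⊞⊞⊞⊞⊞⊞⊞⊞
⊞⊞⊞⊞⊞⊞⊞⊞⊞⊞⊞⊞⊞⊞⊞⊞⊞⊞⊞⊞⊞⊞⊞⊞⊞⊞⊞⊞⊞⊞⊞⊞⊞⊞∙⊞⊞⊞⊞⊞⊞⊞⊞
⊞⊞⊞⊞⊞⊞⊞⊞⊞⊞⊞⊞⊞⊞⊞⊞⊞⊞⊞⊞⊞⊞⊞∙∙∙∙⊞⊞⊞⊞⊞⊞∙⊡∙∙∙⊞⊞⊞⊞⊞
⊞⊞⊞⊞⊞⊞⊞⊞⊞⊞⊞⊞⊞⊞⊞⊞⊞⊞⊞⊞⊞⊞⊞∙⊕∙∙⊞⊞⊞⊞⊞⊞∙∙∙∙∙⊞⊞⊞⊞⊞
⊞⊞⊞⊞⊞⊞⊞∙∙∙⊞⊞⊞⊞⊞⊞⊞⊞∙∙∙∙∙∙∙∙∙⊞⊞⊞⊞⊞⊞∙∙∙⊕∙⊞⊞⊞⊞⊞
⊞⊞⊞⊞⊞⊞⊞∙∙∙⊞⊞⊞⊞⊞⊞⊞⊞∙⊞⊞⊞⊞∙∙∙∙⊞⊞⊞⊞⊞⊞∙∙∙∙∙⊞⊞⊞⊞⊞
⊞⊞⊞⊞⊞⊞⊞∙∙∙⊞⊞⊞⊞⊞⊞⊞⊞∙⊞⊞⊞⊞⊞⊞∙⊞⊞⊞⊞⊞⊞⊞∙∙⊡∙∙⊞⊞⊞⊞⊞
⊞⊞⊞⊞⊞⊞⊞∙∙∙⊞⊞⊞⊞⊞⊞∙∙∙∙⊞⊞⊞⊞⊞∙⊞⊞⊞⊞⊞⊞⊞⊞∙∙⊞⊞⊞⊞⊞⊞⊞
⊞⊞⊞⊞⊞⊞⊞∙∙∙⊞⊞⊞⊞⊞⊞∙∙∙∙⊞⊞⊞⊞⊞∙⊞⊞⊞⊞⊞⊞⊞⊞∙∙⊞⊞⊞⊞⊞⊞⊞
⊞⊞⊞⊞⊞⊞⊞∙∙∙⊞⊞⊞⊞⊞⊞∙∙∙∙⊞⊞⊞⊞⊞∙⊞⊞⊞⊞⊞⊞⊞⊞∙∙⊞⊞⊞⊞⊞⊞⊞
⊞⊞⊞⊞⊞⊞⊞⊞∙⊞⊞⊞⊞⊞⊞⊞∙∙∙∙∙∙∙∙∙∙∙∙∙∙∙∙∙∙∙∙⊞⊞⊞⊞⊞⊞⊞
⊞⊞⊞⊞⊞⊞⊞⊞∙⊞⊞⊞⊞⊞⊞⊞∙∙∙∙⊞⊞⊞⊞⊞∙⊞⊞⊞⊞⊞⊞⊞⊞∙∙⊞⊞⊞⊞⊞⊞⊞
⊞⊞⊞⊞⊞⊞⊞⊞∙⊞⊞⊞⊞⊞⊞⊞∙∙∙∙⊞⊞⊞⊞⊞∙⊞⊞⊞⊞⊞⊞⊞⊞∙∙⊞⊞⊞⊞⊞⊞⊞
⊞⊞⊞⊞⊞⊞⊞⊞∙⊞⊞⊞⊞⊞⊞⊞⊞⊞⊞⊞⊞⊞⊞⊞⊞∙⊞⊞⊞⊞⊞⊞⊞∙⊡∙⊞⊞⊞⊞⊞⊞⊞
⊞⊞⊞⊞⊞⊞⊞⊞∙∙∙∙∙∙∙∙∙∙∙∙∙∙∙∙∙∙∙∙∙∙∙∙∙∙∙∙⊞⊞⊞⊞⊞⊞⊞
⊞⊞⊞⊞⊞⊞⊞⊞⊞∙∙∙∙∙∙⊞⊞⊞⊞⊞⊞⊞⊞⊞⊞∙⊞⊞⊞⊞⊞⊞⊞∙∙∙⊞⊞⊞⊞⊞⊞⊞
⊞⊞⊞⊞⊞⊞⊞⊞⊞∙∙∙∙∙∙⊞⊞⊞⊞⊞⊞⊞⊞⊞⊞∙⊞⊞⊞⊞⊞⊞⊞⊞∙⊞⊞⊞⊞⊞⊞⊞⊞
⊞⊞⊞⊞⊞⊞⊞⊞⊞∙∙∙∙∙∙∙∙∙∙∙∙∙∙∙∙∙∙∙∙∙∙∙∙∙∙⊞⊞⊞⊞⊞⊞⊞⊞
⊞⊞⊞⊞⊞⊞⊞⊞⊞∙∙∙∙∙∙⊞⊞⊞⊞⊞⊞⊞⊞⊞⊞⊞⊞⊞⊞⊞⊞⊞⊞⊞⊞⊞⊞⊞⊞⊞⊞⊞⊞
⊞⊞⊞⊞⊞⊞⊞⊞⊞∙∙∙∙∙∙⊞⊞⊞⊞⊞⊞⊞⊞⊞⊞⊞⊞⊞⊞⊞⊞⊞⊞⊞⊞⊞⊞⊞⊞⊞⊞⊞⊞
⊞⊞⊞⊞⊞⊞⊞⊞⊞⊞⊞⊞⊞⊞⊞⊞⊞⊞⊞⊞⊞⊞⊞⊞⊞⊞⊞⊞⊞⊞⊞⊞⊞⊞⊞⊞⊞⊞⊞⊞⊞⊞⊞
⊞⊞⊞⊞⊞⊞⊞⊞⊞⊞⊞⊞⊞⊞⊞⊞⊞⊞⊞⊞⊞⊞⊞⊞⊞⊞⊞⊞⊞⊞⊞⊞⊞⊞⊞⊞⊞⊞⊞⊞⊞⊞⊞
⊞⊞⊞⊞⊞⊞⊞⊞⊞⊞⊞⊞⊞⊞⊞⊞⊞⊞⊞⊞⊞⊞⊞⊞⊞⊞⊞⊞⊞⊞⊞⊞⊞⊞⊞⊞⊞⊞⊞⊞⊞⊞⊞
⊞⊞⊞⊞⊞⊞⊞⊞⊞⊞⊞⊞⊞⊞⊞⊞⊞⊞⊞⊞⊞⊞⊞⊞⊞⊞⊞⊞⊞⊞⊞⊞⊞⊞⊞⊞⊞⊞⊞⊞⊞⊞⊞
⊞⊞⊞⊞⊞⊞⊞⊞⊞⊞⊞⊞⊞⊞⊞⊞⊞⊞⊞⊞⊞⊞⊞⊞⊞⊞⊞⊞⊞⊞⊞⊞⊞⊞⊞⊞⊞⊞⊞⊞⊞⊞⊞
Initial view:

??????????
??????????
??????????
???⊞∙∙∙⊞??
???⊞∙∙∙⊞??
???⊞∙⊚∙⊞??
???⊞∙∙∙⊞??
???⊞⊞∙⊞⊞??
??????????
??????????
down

??????????
??????????
???⊞∙∙∙⊞??
???⊞∙∙∙⊞??
???⊞∙∙∙⊞??
???⊞∙⊚∙⊞??
???⊞⊞∙⊞⊞??
???⊞⊞∙⊞⊞??
??????????
??????????

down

??????????
???⊞∙∙∙⊞??
???⊞∙∙∙⊞??
???⊞∙∙∙⊞??
???⊞∙∙∙⊞??
???⊞⊞⊚⊞⊞??
???⊞⊞∙⊞⊞??
???⊞⊞∙⊞⊞??
??????????
??????????

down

???⊞∙∙∙⊞??
???⊞∙∙∙⊞??
???⊞∙∙∙⊞??
???⊞∙∙∙⊞??
???⊞⊞∙⊞⊞??
???⊞⊞⊚⊞⊞??
???⊞⊞∙⊞⊞??
???⊞⊞∙⊞⊞??
??????????
??????????

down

???⊞∙∙∙⊞??
???⊞∙∙∙⊞??
???⊞∙∙∙⊞??
???⊞⊞∙⊞⊞??
???⊞⊞∙⊞⊞??
???⊞⊞⊚⊞⊞??
???⊞⊞∙⊞⊞??
???⊞⊞∙∙∙??
??????????
??????????

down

???⊞∙∙∙⊞??
???⊞∙∙∙⊞??
???⊞⊞∙⊞⊞??
???⊞⊞∙⊞⊞??
???⊞⊞∙⊞⊞??
???⊞⊞⊚⊞⊞??
???⊞⊞∙∙∙??
???⊞⊞⊞∙∙??
??????????
??????????

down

???⊞∙∙∙⊞??
???⊞⊞∙⊞⊞??
???⊞⊞∙⊞⊞??
???⊞⊞∙⊞⊞??
???⊞⊞∙⊞⊞??
???⊞⊞⊚∙∙??
???⊞⊞⊞∙∙??
???⊞⊞⊞∙∙??
??????????
??????????

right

??⊞∙∙∙⊞???
??⊞⊞∙⊞⊞???
??⊞⊞∙⊞⊞???
??⊞⊞∙⊞⊞⊞??
??⊞⊞∙⊞⊞⊞??
??⊞⊞∙⊚∙∙??
??⊞⊞⊞∙∙∙??
??⊞⊞⊞∙∙∙??
??????????
??????????

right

?⊞∙∙∙⊞????
?⊞⊞∙⊞⊞????
?⊞⊞∙⊞⊞????
?⊞⊞∙⊞⊞⊞⊞??
?⊞⊞∙⊞⊞⊞⊞??
?⊞⊞∙∙⊚∙∙??
?⊞⊞⊞∙∙∙∙??
?⊞⊞⊞∙∙∙∙??
??????????
??????????

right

⊞∙∙∙⊞?????
⊞⊞∙⊞⊞?????
⊞⊞∙⊞⊞?????
⊞⊞∙⊞⊞⊞⊞⊞??
⊞⊞∙⊞⊞⊞⊞⊞??
⊞⊞∙∙∙⊚∙∙??
⊞⊞⊞∙∙∙∙∙??
⊞⊞⊞∙∙∙∙∙??
??????????
??????????

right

∙∙∙⊞??????
⊞∙⊞⊞??????
⊞∙⊞⊞??????
⊞∙⊞⊞⊞⊞⊞⊞??
⊞∙⊞⊞⊞⊞⊞⊞??
⊞∙∙∙∙⊚∙∙??
⊞⊞∙∙∙∙∙∙??
⊞⊞∙∙∙∙∙∙??
??????????
??????????

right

∙∙⊞???????
∙⊞⊞???????
∙⊞⊞???????
∙⊞⊞⊞⊞⊞⊞⊞??
∙⊞⊞⊞⊞⊞⊞⊞??
∙∙∙∙∙⊚∙∙??
⊞∙∙∙∙∙∙⊞??
⊞∙∙∙∙∙∙⊞??
??????????
??????????

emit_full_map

⊞∙∙∙⊞?????
⊞∙∙∙⊞?????
⊞∙∙∙⊞?????
⊞∙∙∙⊞?????
⊞⊞∙⊞⊞?????
⊞⊞∙⊞⊞?????
⊞⊞∙⊞⊞⊞⊞⊞⊞⊞
⊞⊞∙⊞⊞⊞⊞⊞⊞⊞
⊞⊞∙∙∙∙∙⊚∙∙
⊞⊞⊞∙∙∙∙∙∙⊞
⊞⊞⊞∙∙∙∙∙∙⊞

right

∙⊞????????
⊞⊞????????
⊞⊞????????
⊞⊞⊞⊞⊞⊞⊞∙??
⊞⊞⊞⊞⊞⊞⊞⊞??
∙∙∙∙∙⊚∙∙??
∙∙∙∙∙∙⊞⊞??
∙∙∙∙∙∙⊞⊞??
??????????
??????????

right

⊞?????????
⊞?????????
⊞?????????
⊞⊞⊞⊞⊞⊞∙∙??
⊞⊞⊞⊞⊞⊞⊞⊞??
∙∙∙∙∙⊚∙∙??
∙∙∙∙∙⊞⊞⊞??
∙∙∙∙∙⊞⊞⊞??
??????????
??????????

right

??????????
??????????
??????????
⊞⊞⊞⊞⊞∙∙∙??
⊞⊞⊞⊞⊞⊞⊞⊞??
∙∙∙∙∙⊚∙∙??
∙∙∙∙⊞⊞⊞⊞??
∙∙∙∙⊞⊞⊞⊞??
??????????
??????????

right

??????????
??????????
??????????
⊞⊞⊞⊞∙∙∙∙??
⊞⊞⊞⊞⊞⊞⊞⊞??
∙∙∙∙∙⊚∙∙??
∙∙∙⊞⊞⊞⊞⊞??
∙∙∙⊞⊞⊞⊞⊞??
??????????
??????????

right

??????????
??????????
??????????
⊞⊞⊞∙∙∙∙⊞??
⊞⊞⊞⊞⊞⊞⊞⊞??
∙∙∙∙∙⊚∙∙??
∙∙⊞⊞⊞⊞⊞⊞??
∙∙⊞⊞⊞⊞⊞⊞??
??????????
??????????

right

??????????
??????????
??????????
⊞⊞∙∙∙∙⊞⊞??
⊞⊞⊞⊞⊞⊞⊞⊞??
∙∙∙∙∙⊚∙∙??
∙⊞⊞⊞⊞⊞⊞⊞??
∙⊞⊞⊞⊞⊞⊞⊞??
??????????
??????????

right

??????????
??????????
??????????
⊞∙∙∙∙⊞⊞⊞??
⊞⊞⊞⊞⊞⊞⊞⊞??
∙∙∙∙∙⊚∙∙??
⊞⊞⊞⊞⊞⊞⊞⊞??
⊞⊞⊞⊞⊞⊞⊞⊞??
??????????
??????????

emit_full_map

⊞∙∙∙⊞????????????
⊞∙∙∙⊞????????????
⊞∙∙∙⊞????????????
⊞∙∙∙⊞????????????
⊞⊞∙⊞⊞????????????
⊞⊞∙⊞⊞????????????
⊞⊞∙⊞⊞⊞⊞⊞⊞⊞∙∙∙∙⊞⊞⊞
⊞⊞∙⊞⊞⊞⊞⊞⊞⊞⊞⊞⊞⊞⊞⊞⊞
⊞⊞∙∙∙∙∙∙∙∙∙∙∙∙⊚∙∙
⊞⊞⊞∙∙∙∙∙∙⊞⊞⊞⊞⊞⊞⊞⊞
⊞⊞⊞∙∙∙∙∙∙⊞⊞⊞⊞⊞⊞⊞⊞

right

??????????
??????????
??????????
∙∙∙∙⊞⊞⊞⊞??
⊞⊞⊞⊞⊞⊞⊞⊞??
∙∙∙∙∙⊚∙∙??
⊞⊞⊞⊞⊞⊞⊞⊞??
⊞⊞⊞⊞⊞⊞⊞⊞??
??????????
??????????

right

??????????
??????????
??????????
∙∙∙⊞⊞⊞⊞⊞??
⊞⊞⊞⊞⊞⊞⊞⊞??
∙∙∙∙∙⊚∙∙??
⊞⊞⊞⊞⊞⊞⊞⊞??
⊞⊞⊞⊞⊞⊞⊞⊞??
??????????
??????????

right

??????????
??????????
??????????
∙∙⊞⊞⊞⊞⊞∙??
⊞⊞⊞⊞⊞⊞⊞∙??
∙∙∙∙∙⊚∙∙??
⊞⊞⊞⊞⊞⊞⊞∙??
⊞⊞⊞⊞⊞⊞⊞∙??
??????????
??????????

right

??????????
??????????
??????????
∙⊞⊞⊞⊞⊞∙⊞??
⊞⊞⊞⊞⊞⊞∙⊞??
∙∙∙∙∙⊚∙∙??
⊞⊞⊞⊞⊞⊞∙⊞??
⊞⊞⊞⊞⊞⊞∙⊞??
??????????
??????????

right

??????????
??????????
??????????
⊞⊞⊞⊞⊞∙⊞⊞??
⊞⊞⊞⊞⊞∙⊞⊞??
∙∙∙∙∙⊚∙∙??
⊞⊞⊞⊞⊞∙⊞⊞??
⊞⊞⊞⊞⊞∙⊞⊞??
??????????
??????????

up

??????????
??????????
??????????
???⊞⊞∙⊞⊞??
⊞⊞⊞⊞⊞∙⊞⊞??
⊞⊞⊞⊞⊞⊚⊞⊞??
∙∙∙∙∙∙∙∙??
⊞⊞⊞⊞⊞∙⊞⊞??
⊞⊞⊞⊞⊞∙⊞⊞??
??????????

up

??????????
??????????
??????????
???∙∙∙∙∙??
???⊞⊞∙⊞⊞??
⊞⊞⊞⊞⊞⊚⊞⊞??
⊞⊞⊞⊞⊞∙⊞⊞??
∙∙∙∙∙∙∙∙??
⊞⊞⊞⊞⊞∙⊞⊞??
⊞⊞⊞⊞⊞∙⊞⊞??

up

??????????
??????????
??????????
???⊞⊞∙⊞⊞??
???∙∙∙∙∙??
???⊞⊞⊚⊞⊞??
⊞⊞⊞⊞⊞∙⊞⊞??
⊞⊞⊞⊞⊞∙⊞⊞??
∙∙∙∙∙∙∙∙??
⊞⊞⊞⊞⊞∙⊞⊞??

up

??????????
??????????
??????????
???⊞⊞∙⊞⊞??
???⊞⊞∙⊞⊞??
???∙∙⊚∙∙??
???⊞⊞∙⊞⊞??
⊞⊞⊞⊞⊞∙⊞⊞??
⊞⊞⊞⊞⊞∙⊞⊞??
∙∙∙∙∙∙∙∙??

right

??????????
??????????
??????????
??⊞⊞∙⊞⊞⊞??
??⊞⊞∙⊞⊞⊞??
??∙∙∙⊚∙∙??
??⊞⊞∙⊞⊞⊞??
⊞⊞⊞⊞∙⊞⊞⊞??
⊞⊞⊞⊞∙⊞⊞???
∙∙∙∙∙∙∙???

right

??????????
??????????
??????????
?⊞⊞∙⊞⊞⊞⊞??
?⊞⊞∙⊞⊞⊞⊞??
?∙∙∙∙⊚∙∙??
?⊞⊞∙⊞⊞⊞⊞??
⊞⊞⊞∙⊞⊞⊞⊞??
⊞⊞⊞∙⊞⊞????
∙∙∙∙∙∙????

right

??????????
??????????
??????????
⊞⊞∙⊞⊞⊞⊞⊞??
⊞⊞∙⊞⊞⊞⊞⊞??
∙∙∙∙∙⊚∙∙??
⊞⊞∙⊞⊞⊞⊞⊞??
⊞⊞∙⊞⊞⊞⊞⊞??
⊞⊞∙⊞⊞?????
∙∙∙∙∙?????

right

??????????
??????????
??????????
⊞∙⊞⊞⊞⊞⊞⊞??
⊞∙⊞⊞⊞⊞⊞⊞??
∙∙∙∙∙⊚∙∙??
⊞∙⊞⊞⊞⊞⊞⊞??
⊞∙⊞⊞⊞⊞⊞⊞??
⊞∙⊞⊞??????
∙∙∙∙??????

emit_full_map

⊞∙∙∙⊞?????????????????????
⊞∙∙∙⊞?????????????????????
⊞∙∙∙⊞????????????⊞⊞∙⊞⊞⊞⊞⊞⊞
⊞∙∙∙⊞????????????⊞⊞∙⊞⊞⊞⊞⊞⊞
⊞⊞∙⊞⊞????????????∙∙∙∙∙∙⊚∙∙
⊞⊞∙⊞⊞????????????⊞⊞∙⊞⊞⊞⊞⊞⊞
⊞⊞∙⊞⊞⊞⊞⊞⊞⊞∙∙∙∙⊞⊞⊞⊞⊞∙⊞⊞⊞⊞⊞⊞
⊞⊞∙⊞⊞⊞⊞⊞⊞⊞⊞⊞⊞⊞⊞⊞⊞⊞⊞∙⊞⊞????
⊞⊞∙∙∙∙∙∙∙∙∙∙∙∙∙∙∙∙∙∙∙∙????
⊞⊞⊞∙∙∙∙∙∙⊞⊞⊞⊞⊞⊞⊞⊞⊞⊞∙⊞⊞????
⊞⊞⊞∙∙∙∙∙∙⊞⊞⊞⊞⊞⊞⊞⊞⊞⊞∙⊞⊞????


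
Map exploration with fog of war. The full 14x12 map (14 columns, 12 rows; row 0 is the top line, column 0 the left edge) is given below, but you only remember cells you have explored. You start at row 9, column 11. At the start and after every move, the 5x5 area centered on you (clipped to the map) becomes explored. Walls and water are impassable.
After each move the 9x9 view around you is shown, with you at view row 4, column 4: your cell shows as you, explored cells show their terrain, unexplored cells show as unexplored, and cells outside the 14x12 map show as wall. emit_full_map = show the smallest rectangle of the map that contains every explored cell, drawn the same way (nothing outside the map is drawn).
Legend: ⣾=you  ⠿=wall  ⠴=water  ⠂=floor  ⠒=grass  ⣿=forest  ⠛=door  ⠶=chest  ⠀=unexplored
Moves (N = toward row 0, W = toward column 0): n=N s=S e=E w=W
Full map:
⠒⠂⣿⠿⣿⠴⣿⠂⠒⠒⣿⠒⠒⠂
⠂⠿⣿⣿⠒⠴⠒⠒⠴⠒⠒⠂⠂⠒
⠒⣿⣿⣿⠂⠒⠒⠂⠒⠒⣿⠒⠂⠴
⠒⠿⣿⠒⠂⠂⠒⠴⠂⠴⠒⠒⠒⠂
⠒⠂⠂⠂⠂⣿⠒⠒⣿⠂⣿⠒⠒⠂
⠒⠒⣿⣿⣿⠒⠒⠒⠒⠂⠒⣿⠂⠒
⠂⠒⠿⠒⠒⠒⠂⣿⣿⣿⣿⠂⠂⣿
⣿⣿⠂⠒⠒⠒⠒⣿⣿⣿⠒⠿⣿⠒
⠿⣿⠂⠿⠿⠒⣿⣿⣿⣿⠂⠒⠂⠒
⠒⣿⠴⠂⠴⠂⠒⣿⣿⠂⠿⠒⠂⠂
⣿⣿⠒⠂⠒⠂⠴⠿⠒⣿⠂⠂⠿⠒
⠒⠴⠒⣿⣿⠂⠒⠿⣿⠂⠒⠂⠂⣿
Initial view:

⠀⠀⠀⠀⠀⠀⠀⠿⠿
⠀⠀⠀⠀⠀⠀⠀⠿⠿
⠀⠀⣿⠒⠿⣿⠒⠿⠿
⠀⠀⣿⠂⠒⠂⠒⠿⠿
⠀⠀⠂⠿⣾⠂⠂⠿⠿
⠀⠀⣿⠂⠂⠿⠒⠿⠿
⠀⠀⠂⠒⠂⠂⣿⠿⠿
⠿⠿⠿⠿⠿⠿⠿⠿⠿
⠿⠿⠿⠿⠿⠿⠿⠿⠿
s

⠀⠀⠀⠀⠀⠀⠀⠿⠿
⠀⠀⣿⠒⠿⣿⠒⠿⠿
⠀⠀⣿⠂⠒⠂⠒⠿⠿
⠀⠀⠂⠿⠒⠂⠂⠿⠿
⠀⠀⣿⠂⣾⠿⠒⠿⠿
⠀⠀⠂⠒⠂⠂⣿⠿⠿
⠿⠿⠿⠿⠿⠿⠿⠿⠿
⠿⠿⠿⠿⠿⠿⠿⠿⠿
⠿⠿⠿⠿⠿⠿⠿⠿⠿

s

⠀⠀⣿⠒⠿⣿⠒⠿⠿
⠀⠀⣿⠂⠒⠂⠒⠿⠿
⠀⠀⠂⠿⠒⠂⠂⠿⠿
⠀⠀⣿⠂⠂⠿⠒⠿⠿
⠀⠀⠂⠒⣾⠂⣿⠿⠿
⠿⠿⠿⠿⠿⠿⠿⠿⠿
⠿⠿⠿⠿⠿⠿⠿⠿⠿
⠿⠿⠿⠿⠿⠿⠿⠿⠿
⠿⠿⠿⠿⠿⠿⠿⠿⠿

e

⠀⣿⠒⠿⣿⠒⠿⠿⠿
⠀⣿⠂⠒⠂⠒⠿⠿⠿
⠀⠂⠿⠒⠂⠂⠿⠿⠿
⠀⣿⠂⠂⠿⠒⠿⠿⠿
⠀⠂⠒⠂⣾⣿⠿⠿⠿
⠿⠿⠿⠿⠿⠿⠿⠿⠿
⠿⠿⠿⠿⠿⠿⠿⠿⠿
⠿⠿⠿⠿⠿⠿⠿⠿⠿
⠿⠿⠿⠿⠿⠿⠿⠿⠿

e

⣿⠒⠿⣿⠒⠿⠿⠿⠿
⣿⠂⠒⠂⠒⠿⠿⠿⠿
⠂⠿⠒⠂⠂⠿⠿⠿⠿
⣿⠂⠂⠿⠒⠿⠿⠿⠿
⠂⠒⠂⠂⣾⠿⠿⠿⠿
⠿⠿⠿⠿⠿⠿⠿⠿⠿
⠿⠿⠿⠿⠿⠿⠿⠿⠿
⠿⠿⠿⠿⠿⠿⠿⠿⠿
⠿⠿⠿⠿⠿⠿⠿⠿⠿

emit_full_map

⣿⠒⠿⣿⠒
⣿⠂⠒⠂⠒
⠂⠿⠒⠂⠂
⣿⠂⠂⠿⠒
⠂⠒⠂⠂⣾

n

⠀⠀⠀⠀⠀⠿⠿⠿⠿
⣿⠒⠿⣿⠒⠿⠿⠿⠿
⣿⠂⠒⠂⠒⠿⠿⠿⠿
⠂⠿⠒⠂⠂⠿⠿⠿⠿
⣿⠂⠂⠿⣾⠿⠿⠿⠿
⠂⠒⠂⠂⣿⠿⠿⠿⠿
⠿⠿⠿⠿⠿⠿⠿⠿⠿
⠿⠿⠿⠿⠿⠿⠿⠿⠿
⠿⠿⠿⠿⠿⠿⠿⠿⠿

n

⠀⠀⠀⠀⠀⠿⠿⠿⠿
⠀⠀⠀⠀⠀⠿⠿⠿⠿
⣿⠒⠿⣿⠒⠿⠿⠿⠿
⣿⠂⠒⠂⠒⠿⠿⠿⠿
⠂⠿⠒⠂⣾⠿⠿⠿⠿
⣿⠂⠂⠿⠒⠿⠿⠿⠿
⠂⠒⠂⠂⣿⠿⠿⠿⠿
⠿⠿⠿⠿⠿⠿⠿⠿⠿
⠿⠿⠿⠿⠿⠿⠿⠿⠿

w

⠀⠀⠀⠀⠀⠀⠿⠿⠿
⠀⠀⠀⠀⠀⠀⠿⠿⠿
⠀⣿⠒⠿⣿⠒⠿⠿⠿
⠀⣿⠂⠒⠂⠒⠿⠿⠿
⠀⠂⠿⠒⣾⠂⠿⠿⠿
⠀⣿⠂⠂⠿⠒⠿⠿⠿
⠀⠂⠒⠂⠂⣿⠿⠿⠿
⠿⠿⠿⠿⠿⠿⠿⠿⠿
⠿⠿⠿⠿⠿⠿⠿⠿⠿

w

⠀⠀⠀⠀⠀⠀⠀⠿⠿
⠀⠀⠀⠀⠀⠀⠀⠿⠿
⠀⠀⣿⠒⠿⣿⠒⠿⠿
⠀⠀⣿⠂⠒⠂⠒⠿⠿
⠀⠀⠂⠿⣾⠂⠂⠿⠿
⠀⠀⣿⠂⠂⠿⠒⠿⠿
⠀⠀⠂⠒⠂⠂⣿⠿⠿
⠿⠿⠿⠿⠿⠿⠿⠿⠿
⠿⠿⠿⠿⠿⠿⠿⠿⠿

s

⠀⠀⠀⠀⠀⠀⠀⠿⠿
⠀⠀⣿⠒⠿⣿⠒⠿⠿
⠀⠀⣿⠂⠒⠂⠒⠿⠿
⠀⠀⠂⠿⠒⠂⠂⠿⠿
⠀⠀⣿⠂⣾⠿⠒⠿⠿
⠀⠀⠂⠒⠂⠂⣿⠿⠿
⠿⠿⠿⠿⠿⠿⠿⠿⠿
⠿⠿⠿⠿⠿⠿⠿⠿⠿
⠿⠿⠿⠿⠿⠿⠿⠿⠿

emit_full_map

⣿⠒⠿⣿⠒
⣿⠂⠒⠂⠒
⠂⠿⠒⠂⠂
⣿⠂⣾⠿⠒
⠂⠒⠂⠂⣿

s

⠀⠀⣿⠒⠿⣿⠒⠿⠿
⠀⠀⣿⠂⠒⠂⠒⠿⠿
⠀⠀⠂⠿⠒⠂⠂⠿⠿
⠀⠀⣿⠂⠂⠿⠒⠿⠿
⠀⠀⠂⠒⣾⠂⣿⠿⠿
⠿⠿⠿⠿⠿⠿⠿⠿⠿
⠿⠿⠿⠿⠿⠿⠿⠿⠿
⠿⠿⠿⠿⠿⠿⠿⠿⠿
⠿⠿⠿⠿⠿⠿⠿⠿⠿

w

⠀⠀⠀⣿⠒⠿⣿⠒⠿
⠀⠀⠀⣿⠂⠒⠂⠒⠿
⠀⠀⣿⠂⠿⠒⠂⠂⠿
⠀⠀⠒⣿⠂⠂⠿⠒⠿
⠀⠀⣿⠂⣾⠂⠂⣿⠿
⠿⠿⠿⠿⠿⠿⠿⠿⠿
⠿⠿⠿⠿⠿⠿⠿⠿⠿
⠿⠿⠿⠿⠿⠿⠿⠿⠿
⠿⠿⠿⠿⠿⠿⠿⠿⠿

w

⠀⠀⠀⠀⣿⠒⠿⣿⠒
⠀⠀⠀⠀⣿⠂⠒⠂⠒
⠀⠀⣿⣿⠂⠿⠒⠂⠂
⠀⠀⠿⠒⣿⠂⠂⠿⠒
⠀⠀⠿⣿⣾⠒⠂⠂⣿
⠿⠿⠿⠿⠿⠿⠿⠿⠿
⠿⠿⠿⠿⠿⠿⠿⠿⠿
⠿⠿⠿⠿⠿⠿⠿⠿⠿
⠿⠿⠿⠿⠿⠿⠿⠿⠿

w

⠀⠀⠀⠀⠀⣿⠒⠿⣿
⠀⠀⠀⠀⠀⣿⠂⠒⠂
⠀⠀⠒⣿⣿⠂⠿⠒⠂
⠀⠀⠴⠿⠒⣿⠂⠂⠿
⠀⠀⠒⠿⣾⠂⠒⠂⠂
⠿⠿⠿⠿⠿⠿⠿⠿⠿
⠿⠿⠿⠿⠿⠿⠿⠿⠿
⠿⠿⠿⠿⠿⠿⠿⠿⠿
⠿⠿⠿⠿⠿⠿⠿⠿⠿

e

⠀⠀⠀⠀⣿⠒⠿⣿⠒
⠀⠀⠀⠀⣿⠂⠒⠂⠒
⠀⠒⣿⣿⠂⠿⠒⠂⠂
⠀⠴⠿⠒⣿⠂⠂⠿⠒
⠀⠒⠿⣿⣾⠒⠂⠂⣿
⠿⠿⠿⠿⠿⠿⠿⠿⠿
⠿⠿⠿⠿⠿⠿⠿⠿⠿
⠿⠿⠿⠿⠿⠿⠿⠿⠿
⠿⠿⠿⠿⠿⠿⠿⠿⠿

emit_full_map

⠀⠀⠀⣿⠒⠿⣿⠒
⠀⠀⠀⣿⠂⠒⠂⠒
⠒⣿⣿⠂⠿⠒⠂⠂
⠴⠿⠒⣿⠂⠂⠿⠒
⠒⠿⣿⣾⠒⠂⠂⣿

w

⠀⠀⠀⠀⠀⣿⠒⠿⣿
⠀⠀⠀⠀⠀⣿⠂⠒⠂
⠀⠀⠒⣿⣿⠂⠿⠒⠂
⠀⠀⠴⠿⠒⣿⠂⠂⠿
⠀⠀⠒⠿⣾⠂⠒⠂⠂
⠿⠿⠿⠿⠿⠿⠿⠿⠿
⠿⠿⠿⠿⠿⠿⠿⠿⠿
⠿⠿⠿⠿⠿⠿⠿⠿⠿
⠿⠿⠿⠿⠿⠿⠿⠿⠿

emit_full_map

⠀⠀⠀⣿⠒⠿⣿⠒
⠀⠀⠀⣿⠂⠒⠂⠒
⠒⣿⣿⠂⠿⠒⠂⠂
⠴⠿⠒⣿⠂⠂⠿⠒
⠒⠿⣾⠂⠒⠂⠂⣿


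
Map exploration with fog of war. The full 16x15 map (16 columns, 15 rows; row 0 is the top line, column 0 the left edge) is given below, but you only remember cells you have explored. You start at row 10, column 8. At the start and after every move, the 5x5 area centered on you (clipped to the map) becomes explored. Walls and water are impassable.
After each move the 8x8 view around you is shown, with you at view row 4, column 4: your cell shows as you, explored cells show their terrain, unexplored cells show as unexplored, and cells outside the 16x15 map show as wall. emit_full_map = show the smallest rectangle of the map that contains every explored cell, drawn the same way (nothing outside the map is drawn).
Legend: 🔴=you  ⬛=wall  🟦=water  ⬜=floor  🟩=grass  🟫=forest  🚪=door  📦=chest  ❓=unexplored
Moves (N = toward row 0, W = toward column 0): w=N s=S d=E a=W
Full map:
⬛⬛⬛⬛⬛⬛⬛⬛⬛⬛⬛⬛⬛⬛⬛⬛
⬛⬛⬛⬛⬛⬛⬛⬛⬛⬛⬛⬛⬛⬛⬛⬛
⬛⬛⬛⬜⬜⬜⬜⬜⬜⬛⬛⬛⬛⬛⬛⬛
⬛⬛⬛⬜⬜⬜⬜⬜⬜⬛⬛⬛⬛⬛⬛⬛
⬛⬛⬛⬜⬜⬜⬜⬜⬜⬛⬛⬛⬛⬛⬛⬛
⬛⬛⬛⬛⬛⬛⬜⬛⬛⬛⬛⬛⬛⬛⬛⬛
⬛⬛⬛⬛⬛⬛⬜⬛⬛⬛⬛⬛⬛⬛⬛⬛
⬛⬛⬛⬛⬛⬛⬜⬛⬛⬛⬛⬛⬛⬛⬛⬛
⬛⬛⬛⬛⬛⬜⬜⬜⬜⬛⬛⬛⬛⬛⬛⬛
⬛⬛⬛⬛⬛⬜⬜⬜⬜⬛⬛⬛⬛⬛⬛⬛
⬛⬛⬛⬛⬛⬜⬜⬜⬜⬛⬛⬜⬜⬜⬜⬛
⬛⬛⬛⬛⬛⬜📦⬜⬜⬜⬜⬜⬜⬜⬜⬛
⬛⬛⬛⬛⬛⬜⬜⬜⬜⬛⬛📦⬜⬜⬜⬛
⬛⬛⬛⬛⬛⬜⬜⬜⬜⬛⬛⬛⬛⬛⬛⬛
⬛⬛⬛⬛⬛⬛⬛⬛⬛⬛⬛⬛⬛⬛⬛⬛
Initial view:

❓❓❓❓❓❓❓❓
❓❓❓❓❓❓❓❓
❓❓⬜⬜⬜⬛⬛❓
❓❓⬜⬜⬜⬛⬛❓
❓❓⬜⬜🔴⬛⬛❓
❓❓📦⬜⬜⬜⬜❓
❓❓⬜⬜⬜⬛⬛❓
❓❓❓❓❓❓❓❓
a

❓❓❓❓❓❓❓❓
❓❓❓❓❓❓❓❓
❓❓⬜⬜⬜⬜⬛⬛
❓❓⬜⬜⬜⬜⬛⬛
❓❓⬜⬜🔴⬜⬛⬛
❓❓⬜📦⬜⬜⬜⬜
❓❓⬜⬜⬜⬜⬛⬛
❓❓❓❓❓❓❓❓

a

❓❓❓❓❓❓❓❓
❓❓❓❓❓❓❓❓
❓❓⬛⬜⬜⬜⬜⬛
❓❓⬛⬜⬜⬜⬜⬛
❓❓⬛⬜🔴⬜⬜⬛
❓❓⬛⬜📦⬜⬜⬜
❓❓⬛⬜⬜⬜⬜⬛
❓❓❓❓❓❓❓❓

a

❓❓❓❓❓❓❓❓
❓❓❓❓❓❓❓❓
❓❓⬛⬛⬜⬜⬜⬜
❓❓⬛⬛⬜⬜⬜⬜
❓❓⬛⬛🔴⬜⬜⬜
❓❓⬛⬛⬜📦⬜⬜
❓❓⬛⬛⬜⬜⬜⬜
❓❓❓❓❓❓❓❓

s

❓❓❓❓❓❓❓❓
❓❓⬛⬛⬜⬜⬜⬜
❓❓⬛⬛⬜⬜⬜⬜
❓❓⬛⬛⬜⬜⬜⬜
❓❓⬛⬛🔴📦⬜⬜
❓❓⬛⬛⬜⬜⬜⬜
❓❓⬛⬛⬜⬜⬜❓
❓❓❓❓❓❓❓❓

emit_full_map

⬛⬛⬜⬜⬜⬜⬛⬛
⬛⬛⬜⬜⬜⬜⬛⬛
⬛⬛⬜⬜⬜⬜⬛⬛
⬛⬛🔴📦⬜⬜⬜⬜
⬛⬛⬜⬜⬜⬜⬛⬛
⬛⬛⬜⬜⬜❓❓❓

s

❓❓⬛⬛⬜⬜⬜⬜
❓❓⬛⬛⬜⬜⬜⬜
❓❓⬛⬛⬜⬜⬜⬜
❓❓⬛⬛⬜📦⬜⬜
❓❓⬛⬛🔴⬜⬜⬜
❓❓⬛⬛⬜⬜⬜❓
❓❓⬛⬛⬛⬛⬛❓
⬛⬛⬛⬛⬛⬛⬛⬛

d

❓⬛⬛⬜⬜⬜⬜⬛
❓⬛⬛⬜⬜⬜⬜⬛
❓⬛⬛⬜⬜⬜⬜⬛
❓⬛⬛⬜📦⬜⬜⬜
❓⬛⬛⬜🔴⬜⬜⬛
❓⬛⬛⬜⬜⬜⬜❓
❓⬛⬛⬛⬛⬛⬛❓
⬛⬛⬛⬛⬛⬛⬛⬛

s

❓⬛⬛⬜⬜⬜⬜⬛
❓⬛⬛⬜⬜⬜⬜⬛
❓⬛⬛⬜📦⬜⬜⬜
❓⬛⬛⬜⬜⬜⬜⬛
❓⬛⬛⬜🔴⬜⬜❓
❓⬛⬛⬛⬛⬛⬛❓
⬛⬛⬛⬛⬛⬛⬛⬛
⬛⬛⬛⬛⬛⬛⬛⬛

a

❓❓⬛⬛⬜⬜⬜⬜
❓❓⬛⬛⬜⬜⬜⬜
❓❓⬛⬛⬜📦⬜⬜
❓❓⬛⬛⬜⬜⬜⬜
❓❓⬛⬛🔴⬜⬜⬜
❓❓⬛⬛⬛⬛⬛⬛
⬛⬛⬛⬛⬛⬛⬛⬛
⬛⬛⬛⬛⬛⬛⬛⬛

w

❓❓⬛⬛⬜⬜⬜⬜
❓❓⬛⬛⬜⬜⬜⬜
❓❓⬛⬛⬜⬜⬜⬜
❓❓⬛⬛⬜📦⬜⬜
❓❓⬛⬛🔴⬜⬜⬜
❓❓⬛⬛⬜⬜⬜⬜
❓❓⬛⬛⬛⬛⬛⬛
⬛⬛⬛⬛⬛⬛⬛⬛

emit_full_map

⬛⬛⬜⬜⬜⬜⬛⬛
⬛⬛⬜⬜⬜⬜⬛⬛
⬛⬛⬜⬜⬜⬜⬛⬛
⬛⬛⬜📦⬜⬜⬜⬜
⬛⬛🔴⬜⬜⬜⬛⬛
⬛⬛⬜⬜⬜⬜❓❓
⬛⬛⬛⬛⬛⬛❓❓


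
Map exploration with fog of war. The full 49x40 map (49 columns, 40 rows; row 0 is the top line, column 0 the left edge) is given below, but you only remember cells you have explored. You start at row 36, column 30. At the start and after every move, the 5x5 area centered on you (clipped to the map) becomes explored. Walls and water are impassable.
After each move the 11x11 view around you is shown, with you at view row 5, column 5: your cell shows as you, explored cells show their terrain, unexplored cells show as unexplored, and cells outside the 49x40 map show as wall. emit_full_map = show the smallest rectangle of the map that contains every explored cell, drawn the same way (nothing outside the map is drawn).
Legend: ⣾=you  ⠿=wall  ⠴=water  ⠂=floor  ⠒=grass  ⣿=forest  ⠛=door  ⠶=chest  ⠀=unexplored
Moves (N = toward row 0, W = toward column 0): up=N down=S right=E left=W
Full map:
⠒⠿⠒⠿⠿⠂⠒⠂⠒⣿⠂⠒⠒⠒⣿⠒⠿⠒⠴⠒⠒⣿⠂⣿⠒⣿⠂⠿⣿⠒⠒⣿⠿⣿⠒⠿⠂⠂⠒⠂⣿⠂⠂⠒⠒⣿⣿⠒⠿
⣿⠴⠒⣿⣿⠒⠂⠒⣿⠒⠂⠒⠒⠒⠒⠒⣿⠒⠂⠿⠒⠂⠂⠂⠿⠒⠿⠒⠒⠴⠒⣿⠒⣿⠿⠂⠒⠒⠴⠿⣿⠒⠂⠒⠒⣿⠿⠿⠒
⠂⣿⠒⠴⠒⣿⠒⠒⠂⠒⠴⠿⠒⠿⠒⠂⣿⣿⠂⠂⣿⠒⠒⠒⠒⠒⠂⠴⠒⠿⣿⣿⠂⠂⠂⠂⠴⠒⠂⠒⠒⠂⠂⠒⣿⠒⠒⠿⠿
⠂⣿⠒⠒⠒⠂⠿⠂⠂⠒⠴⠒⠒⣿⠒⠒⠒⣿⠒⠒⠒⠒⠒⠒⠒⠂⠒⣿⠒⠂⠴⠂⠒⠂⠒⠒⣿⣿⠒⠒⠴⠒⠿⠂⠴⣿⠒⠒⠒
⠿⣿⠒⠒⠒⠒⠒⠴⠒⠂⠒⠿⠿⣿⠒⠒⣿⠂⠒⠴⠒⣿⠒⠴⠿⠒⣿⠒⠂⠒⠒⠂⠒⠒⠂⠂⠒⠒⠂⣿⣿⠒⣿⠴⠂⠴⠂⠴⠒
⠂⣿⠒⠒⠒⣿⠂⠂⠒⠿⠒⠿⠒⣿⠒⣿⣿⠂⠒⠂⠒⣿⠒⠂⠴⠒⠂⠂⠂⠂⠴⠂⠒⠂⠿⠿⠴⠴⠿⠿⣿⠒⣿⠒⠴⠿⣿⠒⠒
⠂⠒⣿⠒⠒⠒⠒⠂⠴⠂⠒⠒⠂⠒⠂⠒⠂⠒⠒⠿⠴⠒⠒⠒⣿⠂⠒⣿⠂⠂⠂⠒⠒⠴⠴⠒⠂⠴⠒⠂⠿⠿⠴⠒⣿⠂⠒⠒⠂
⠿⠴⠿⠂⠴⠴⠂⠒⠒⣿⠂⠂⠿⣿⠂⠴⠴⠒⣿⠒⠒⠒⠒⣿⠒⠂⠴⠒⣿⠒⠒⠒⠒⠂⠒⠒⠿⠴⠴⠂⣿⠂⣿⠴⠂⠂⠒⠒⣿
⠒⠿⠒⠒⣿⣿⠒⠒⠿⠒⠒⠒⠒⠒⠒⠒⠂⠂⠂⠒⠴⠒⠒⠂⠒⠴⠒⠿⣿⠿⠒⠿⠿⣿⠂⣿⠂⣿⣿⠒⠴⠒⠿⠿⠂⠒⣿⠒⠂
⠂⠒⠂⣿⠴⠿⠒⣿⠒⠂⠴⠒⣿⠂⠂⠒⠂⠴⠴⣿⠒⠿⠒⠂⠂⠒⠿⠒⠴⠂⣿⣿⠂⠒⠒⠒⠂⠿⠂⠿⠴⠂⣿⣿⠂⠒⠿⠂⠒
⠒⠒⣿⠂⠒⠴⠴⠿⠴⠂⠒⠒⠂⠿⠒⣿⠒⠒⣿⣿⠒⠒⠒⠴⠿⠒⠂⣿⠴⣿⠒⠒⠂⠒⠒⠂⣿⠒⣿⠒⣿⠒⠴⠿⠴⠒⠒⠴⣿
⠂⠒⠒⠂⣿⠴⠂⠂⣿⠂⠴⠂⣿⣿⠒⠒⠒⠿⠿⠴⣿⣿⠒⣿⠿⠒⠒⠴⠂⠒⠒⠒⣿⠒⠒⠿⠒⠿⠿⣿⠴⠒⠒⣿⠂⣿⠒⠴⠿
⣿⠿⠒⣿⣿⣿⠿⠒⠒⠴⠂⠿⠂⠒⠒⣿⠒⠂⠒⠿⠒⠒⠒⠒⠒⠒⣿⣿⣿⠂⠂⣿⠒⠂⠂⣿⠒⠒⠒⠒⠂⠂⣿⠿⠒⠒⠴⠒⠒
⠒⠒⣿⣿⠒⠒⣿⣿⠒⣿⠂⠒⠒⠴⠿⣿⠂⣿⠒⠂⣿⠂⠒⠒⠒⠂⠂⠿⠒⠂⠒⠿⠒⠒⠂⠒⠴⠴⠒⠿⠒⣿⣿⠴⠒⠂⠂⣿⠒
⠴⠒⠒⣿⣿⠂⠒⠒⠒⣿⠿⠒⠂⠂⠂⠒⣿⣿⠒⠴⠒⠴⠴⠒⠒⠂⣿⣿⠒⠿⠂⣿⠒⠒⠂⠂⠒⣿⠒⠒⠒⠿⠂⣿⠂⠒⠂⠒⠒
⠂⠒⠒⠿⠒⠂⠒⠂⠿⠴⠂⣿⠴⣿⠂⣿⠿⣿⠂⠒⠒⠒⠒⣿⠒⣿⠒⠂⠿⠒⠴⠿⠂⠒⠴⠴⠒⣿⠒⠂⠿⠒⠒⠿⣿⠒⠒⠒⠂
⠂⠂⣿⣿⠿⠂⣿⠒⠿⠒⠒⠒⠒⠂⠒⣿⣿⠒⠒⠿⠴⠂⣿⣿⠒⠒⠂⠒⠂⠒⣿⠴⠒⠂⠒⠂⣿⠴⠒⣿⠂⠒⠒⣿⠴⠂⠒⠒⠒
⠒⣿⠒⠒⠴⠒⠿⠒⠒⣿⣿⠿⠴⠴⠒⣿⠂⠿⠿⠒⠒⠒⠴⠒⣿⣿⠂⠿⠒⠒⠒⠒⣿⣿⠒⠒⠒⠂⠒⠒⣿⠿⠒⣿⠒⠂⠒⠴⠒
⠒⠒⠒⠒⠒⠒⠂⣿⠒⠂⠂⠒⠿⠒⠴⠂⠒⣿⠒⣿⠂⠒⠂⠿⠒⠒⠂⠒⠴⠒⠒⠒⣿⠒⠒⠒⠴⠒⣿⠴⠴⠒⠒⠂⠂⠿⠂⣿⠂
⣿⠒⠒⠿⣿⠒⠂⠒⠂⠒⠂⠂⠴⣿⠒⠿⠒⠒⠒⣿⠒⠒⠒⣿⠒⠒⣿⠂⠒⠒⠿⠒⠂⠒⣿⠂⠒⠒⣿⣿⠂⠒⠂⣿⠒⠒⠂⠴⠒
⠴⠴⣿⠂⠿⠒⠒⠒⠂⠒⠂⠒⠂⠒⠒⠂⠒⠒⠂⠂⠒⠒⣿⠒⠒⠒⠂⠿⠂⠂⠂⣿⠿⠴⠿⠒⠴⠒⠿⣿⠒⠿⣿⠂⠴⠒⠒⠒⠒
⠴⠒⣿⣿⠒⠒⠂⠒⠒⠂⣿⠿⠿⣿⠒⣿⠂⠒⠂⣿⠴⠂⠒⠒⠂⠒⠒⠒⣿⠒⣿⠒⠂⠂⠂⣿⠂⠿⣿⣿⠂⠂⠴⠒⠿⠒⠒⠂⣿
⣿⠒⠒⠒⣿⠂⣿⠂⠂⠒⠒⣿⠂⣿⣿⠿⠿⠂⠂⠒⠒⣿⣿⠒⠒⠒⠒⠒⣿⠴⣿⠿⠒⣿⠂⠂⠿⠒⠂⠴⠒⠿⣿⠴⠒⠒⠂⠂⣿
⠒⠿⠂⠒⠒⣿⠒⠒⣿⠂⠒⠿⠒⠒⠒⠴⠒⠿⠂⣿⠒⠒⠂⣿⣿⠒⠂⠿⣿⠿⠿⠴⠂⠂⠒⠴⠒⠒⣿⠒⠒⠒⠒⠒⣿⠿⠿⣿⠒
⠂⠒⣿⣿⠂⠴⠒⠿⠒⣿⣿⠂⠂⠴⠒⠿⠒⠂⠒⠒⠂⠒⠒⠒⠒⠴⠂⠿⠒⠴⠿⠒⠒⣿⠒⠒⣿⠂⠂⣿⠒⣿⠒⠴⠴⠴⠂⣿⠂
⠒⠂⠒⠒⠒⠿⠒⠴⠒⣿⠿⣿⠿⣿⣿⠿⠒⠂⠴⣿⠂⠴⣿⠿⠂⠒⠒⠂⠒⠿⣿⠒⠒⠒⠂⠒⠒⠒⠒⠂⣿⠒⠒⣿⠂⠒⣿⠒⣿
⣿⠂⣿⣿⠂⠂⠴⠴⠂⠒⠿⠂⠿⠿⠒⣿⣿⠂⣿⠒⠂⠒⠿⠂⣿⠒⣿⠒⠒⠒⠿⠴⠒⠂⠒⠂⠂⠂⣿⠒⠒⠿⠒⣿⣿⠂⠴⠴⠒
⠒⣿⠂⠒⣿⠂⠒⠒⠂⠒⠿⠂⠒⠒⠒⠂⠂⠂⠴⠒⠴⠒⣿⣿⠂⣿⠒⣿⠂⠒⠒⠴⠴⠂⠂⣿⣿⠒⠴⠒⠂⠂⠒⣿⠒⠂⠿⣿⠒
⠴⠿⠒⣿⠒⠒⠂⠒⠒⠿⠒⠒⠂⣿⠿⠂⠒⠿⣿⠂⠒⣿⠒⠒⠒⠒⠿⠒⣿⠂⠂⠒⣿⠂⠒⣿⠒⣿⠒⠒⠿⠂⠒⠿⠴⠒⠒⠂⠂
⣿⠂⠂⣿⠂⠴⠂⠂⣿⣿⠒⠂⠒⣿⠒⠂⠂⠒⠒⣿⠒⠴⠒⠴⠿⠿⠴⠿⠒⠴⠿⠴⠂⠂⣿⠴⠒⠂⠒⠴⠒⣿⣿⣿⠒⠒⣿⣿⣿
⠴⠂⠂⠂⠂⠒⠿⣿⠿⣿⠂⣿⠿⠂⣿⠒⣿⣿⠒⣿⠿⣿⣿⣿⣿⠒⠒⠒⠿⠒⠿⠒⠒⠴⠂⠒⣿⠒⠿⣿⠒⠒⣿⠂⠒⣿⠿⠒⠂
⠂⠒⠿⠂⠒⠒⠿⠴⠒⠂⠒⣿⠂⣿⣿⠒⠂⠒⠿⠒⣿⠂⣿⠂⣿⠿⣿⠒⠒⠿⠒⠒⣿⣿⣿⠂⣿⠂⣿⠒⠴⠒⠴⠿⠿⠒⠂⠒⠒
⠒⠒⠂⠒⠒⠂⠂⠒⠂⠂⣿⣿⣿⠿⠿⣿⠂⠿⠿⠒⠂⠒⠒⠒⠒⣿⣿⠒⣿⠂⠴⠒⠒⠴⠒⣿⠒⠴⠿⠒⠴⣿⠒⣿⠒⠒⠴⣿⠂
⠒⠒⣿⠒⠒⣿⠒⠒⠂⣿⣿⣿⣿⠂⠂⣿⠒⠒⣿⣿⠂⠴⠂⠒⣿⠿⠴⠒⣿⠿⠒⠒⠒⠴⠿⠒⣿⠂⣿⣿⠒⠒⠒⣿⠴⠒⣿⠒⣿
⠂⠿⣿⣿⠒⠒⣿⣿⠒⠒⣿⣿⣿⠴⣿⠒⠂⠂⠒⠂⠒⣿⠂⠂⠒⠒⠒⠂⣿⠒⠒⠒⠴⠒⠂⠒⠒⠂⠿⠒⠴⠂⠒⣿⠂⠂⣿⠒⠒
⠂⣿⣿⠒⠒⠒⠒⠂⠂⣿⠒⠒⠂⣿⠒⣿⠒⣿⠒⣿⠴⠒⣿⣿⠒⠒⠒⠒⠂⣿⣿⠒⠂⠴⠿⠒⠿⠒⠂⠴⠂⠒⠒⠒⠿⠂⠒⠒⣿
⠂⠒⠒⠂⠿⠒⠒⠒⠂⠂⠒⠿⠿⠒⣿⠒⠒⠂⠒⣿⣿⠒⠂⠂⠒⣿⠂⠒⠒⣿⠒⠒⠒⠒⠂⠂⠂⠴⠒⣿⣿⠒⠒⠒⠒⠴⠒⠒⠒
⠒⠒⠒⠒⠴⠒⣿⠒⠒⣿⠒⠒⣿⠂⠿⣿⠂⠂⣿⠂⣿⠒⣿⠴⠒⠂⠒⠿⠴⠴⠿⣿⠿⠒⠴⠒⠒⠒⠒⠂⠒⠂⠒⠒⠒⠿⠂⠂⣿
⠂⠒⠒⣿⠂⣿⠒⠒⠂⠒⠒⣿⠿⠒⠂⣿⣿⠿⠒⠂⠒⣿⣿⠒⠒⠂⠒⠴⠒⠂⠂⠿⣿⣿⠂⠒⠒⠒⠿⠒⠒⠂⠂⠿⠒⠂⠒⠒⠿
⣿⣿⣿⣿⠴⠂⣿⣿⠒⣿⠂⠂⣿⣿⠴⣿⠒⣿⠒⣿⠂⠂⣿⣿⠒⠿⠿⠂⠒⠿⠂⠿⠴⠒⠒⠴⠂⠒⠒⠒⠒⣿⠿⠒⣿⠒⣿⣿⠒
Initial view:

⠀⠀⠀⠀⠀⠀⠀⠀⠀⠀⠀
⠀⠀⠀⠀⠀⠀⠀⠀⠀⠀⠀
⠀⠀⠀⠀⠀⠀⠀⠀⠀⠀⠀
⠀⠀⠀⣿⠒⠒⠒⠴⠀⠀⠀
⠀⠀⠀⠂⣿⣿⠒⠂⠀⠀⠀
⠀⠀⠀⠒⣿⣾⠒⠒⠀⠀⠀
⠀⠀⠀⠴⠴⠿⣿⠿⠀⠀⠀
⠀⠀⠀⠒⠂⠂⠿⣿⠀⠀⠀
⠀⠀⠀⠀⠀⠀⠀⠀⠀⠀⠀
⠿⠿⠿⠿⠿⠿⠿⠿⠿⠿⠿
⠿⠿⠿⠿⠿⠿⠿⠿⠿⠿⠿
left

⠀⠀⠀⠀⠀⠀⠀⠀⠀⠀⠀
⠀⠀⠀⠀⠀⠀⠀⠀⠀⠀⠀
⠀⠀⠀⠀⠀⠀⠀⠀⠀⠀⠀
⠀⠀⠀⠂⣿⠒⠒⠒⠴⠀⠀
⠀⠀⠀⠒⠂⣿⣿⠒⠂⠀⠀
⠀⠀⠀⠒⠒⣾⠒⠒⠒⠀⠀
⠀⠀⠀⠿⠴⠴⠿⣿⠿⠀⠀
⠀⠀⠀⠴⠒⠂⠂⠿⣿⠀⠀
⠀⠀⠀⠀⠀⠀⠀⠀⠀⠀⠀
⠿⠿⠿⠿⠿⠿⠿⠿⠿⠿⠿
⠿⠿⠿⠿⠿⠿⠿⠿⠿⠿⠿

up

⠀⠀⠀⠀⠀⠀⠀⠀⠀⠀⠀
⠀⠀⠀⠀⠀⠀⠀⠀⠀⠀⠀
⠀⠀⠀⠀⠀⠀⠀⠀⠀⠀⠀
⠀⠀⠀⠒⣿⠿⠒⠒⠀⠀⠀
⠀⠀⠀⠂⣿⠒⠒⠒⠴⠀⠀
⠀⠀⠀⠒⠂⣾⣿⠒⠂⠀⠀
⠀⠀⠀⠒⠒⣿⠒⠒⠒⠀⠀
⠀⠀⠀⠿⠴⠴⠿⣿⠿⠀⠀
⠀⠀⠀⠴⠒⠂⠂⠿⣿⠀⠀
⠀⠀⠀⠀⠀⠀⠀⠀⠀⠀⠀
⠿⠿⠿⠿⠿⠿⠿⠿⠿⠿⠿

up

⠀⠀⠀⠀⠀⠀⠀⠀⠀⠀⠀
⠀⠀⠀⠀⠀⠀⠀⠀⠀⠀⠀
⠀⠀⠀⠀⠀⠀⠀⠀⠀⠀⠀
⠀⠀⠀⠒⣿⠂⠴⠒⠀⠀⠀
⠀⠀⠀⠒⣿⠿⠒⠒⠀⠀⠀
⠀⠀⠀⠂⣿⣾⠒⠒⠴⠀⠀
⠀⠀⠀⠒⠂⣿⣿⠒⠂⠀⠀
⠀⠀⠀⠒⠒⣿⠒⠒⠒⠀⠀
⠀⠀⠀⠿⠴⠴⠿⣿⠿⠀⠀
⠀⠀⠀⠴⠒⠂⠂⠿⣿⠀⠀
⠀⠀⠀⠀⠀⠀⠀⠀⠀⠀⠀

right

⠀⠀⠀⠀⠀⠀⠀⠀⠀⠀⠀
⠀⠀⠀⠀⠀⠀⠀⠀⠀⠀⠀
⠀⠀⠀⠀⠀⠀⠀⠀⠀⠀⠀
⠀⠀⠒⣿⠂⠴⠒⠒⠀⠀⠀
⠀⠀⠒⣿⠿⠒⠒⠒⠀⠀⠀
⠀⠀⠂⣿⠒⣾⠒⠴⠀⠀⠀
⠀⠀⠒⠂⣿⣿⠒⠂⠀⠀⠀
⠀⠀⠒⠒⣿⠒⠒⠒⠀⠀⠀
⠀⠀⠿⠴⠴⠿⣿⠿⠀⠀⠀
⠀⠀⠴⠒⠂⠂⠿⣿⠀⠀⠀
⠀⠀⠀⠀⠀⠀⠀⠀⠀⠀⠀

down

⠀⠀⠀⠀⠀⠀⠀⠀⠀⠀⠀
⠀⠀⠀⠀⠀⠀⠀⠀⠀⠀⠀
⠀⠀⠒⣿⠂⠴⠒⠒⠀⠀⠀
⠀⠀⠒⣿⠿⠒⠒⠒⠀⠀⠀
⠀⠀⠂⣿⠒⠒⠒⠴⠀⠀⠀
⠀⠀⠒⠂⣿⣾⠒⠂⠀⠀⠀
⠀⠀⠒⠒⣿⠒⠒⠒⠀⠀⠀
⠀⠀⠿⠴⠴⠿⣿⠿⠀⠀⠀
⠀⠀⠴⠒⠂⠂⠿⣿⠀⠀⠀
⠀⠀⠀⠀⠀⠀⠀⠀⠀⠀⠀
⠿⠿⠿⠿⠿⠿⠿⠿⠿⠿⠿

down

⠀⠀⠀⠀⠀⠀⠀⠀⠀⠀⠀
⠀⠀⠒⣿⠂⠴⠒⠒⠀⠀⠀
⠀⠀⠒⣿⠿⠒⠒⠒⠀⠀⠀
⠀⠀⠂⣿⠒⠒⠒⠴⠀⠀⠀
⠀⠀⠒⠂⣿⣿⠒⠂⠀⠀⠀
⠀⠀⠒⠒⣿⣾⠒⠒⠀⠀⠀
⠀⠀⠿⠴⠴⠿⣿⠿⠀⠀⠀
⠀⠀⠴⠒⠂⠂⠿⣿⠀⠀⠀
⠀⠀⠀⠀⠀⠀⠀⠀⠀⠀⠀
⠿⠿⠿⠿⠿⠿⠿⠿⠿⠿⠿
⠿⠿⠿⠿⠿⠿⠿⠿⠿⠿⠿

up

⠀⠀⠀⠀⠀⠀⠀⠀⠀⠀⠀
⠀⠀⠀⠀⠀⠀⠀⠀⠀⠀⠀
⠀⠀⠒⣿⠂⠴⠒⠒⠀⠀⠀
⠀⠀⠒⣿⠿⠒⠒⠒⠀⠀⠀
⠀⠀⠂⣿⠒⠒⠒⠴⠀⠀⠀
⠀⠀⠒⠂⣿⣾⠒⠂⠀⠀⠀
⠀⠀⠒⠒⣿⠒⠒⠒⠀⠀⠀
⠀⠀⠿⠴⠴⠿⣿⠿⠀⠀⠀
⠀⠀⠴⠒⠂⠂⠿⣿⠀⠀⠀
⠀⠀⠀⠀⠀⠀⠀⠀⠀⠀⠀
⠿⠿⠿⠿⠿⠿⠿⠿⠿⠿⠿

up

⠀⠀⠀⠀⠀⠀⠀⠀⠀⠀⠀
⠀⠀⠀⠀⠀⠀⠀⠀⠀⠀⠀
⠀⠀⠀⠀⠀⠀⠀⠀⠀⠀⠀
⠀⠀⠒⣿⠂⠴⠒⠒⠀⠀⠀
⠀⠀⠒⣿⠿⠒⠒⠒⠀⠀⠀
⠀⠀⠂⣿⠒⣾⠒⠴⠀⠀⠀
⠀⠀⠒⠂⣿⣿⠒⠂⠀⠀⠀
⠀⠀⠒⠒⣿⠒⠒⠒⠀⠀⠀
⠀⠀⠿⠴⠴⠿⣿⠿⠀⠀⠀
⠀⠀⠴⠒⠂⠂⠿⣿⠀⠀⠀
⠀⠀⠀⠀⠀⠀⠀⠀⠀⠀⠀
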